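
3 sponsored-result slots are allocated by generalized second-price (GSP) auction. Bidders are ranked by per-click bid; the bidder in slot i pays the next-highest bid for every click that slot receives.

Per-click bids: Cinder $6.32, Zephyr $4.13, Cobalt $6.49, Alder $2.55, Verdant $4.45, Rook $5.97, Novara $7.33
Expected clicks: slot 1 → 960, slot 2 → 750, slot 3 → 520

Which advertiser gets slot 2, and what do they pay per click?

Ranked by bid: $7.33 (Novara) > $6.49 (Cobalt) > $6.32 (Cinder) > $5.97 (Rook) > …
Slot 2 goes to the second-ranked bidder, Cobalt, who pays the next bid down: $6.32/click.

Cobalt; $6.32 per click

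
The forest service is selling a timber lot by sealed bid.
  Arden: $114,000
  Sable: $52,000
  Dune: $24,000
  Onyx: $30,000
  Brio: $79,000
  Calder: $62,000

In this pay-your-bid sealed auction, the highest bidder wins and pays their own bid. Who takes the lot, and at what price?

Bids in order: 114,000 (Arden) > 79,000 (Brio) > 62,000 (Calder) > 52,000 (Sable) > 30,000 (Onyx) > 24,000 (Dune)
Arden has the highest bid and pays exactly that: $114,000.

Arden pays $114,000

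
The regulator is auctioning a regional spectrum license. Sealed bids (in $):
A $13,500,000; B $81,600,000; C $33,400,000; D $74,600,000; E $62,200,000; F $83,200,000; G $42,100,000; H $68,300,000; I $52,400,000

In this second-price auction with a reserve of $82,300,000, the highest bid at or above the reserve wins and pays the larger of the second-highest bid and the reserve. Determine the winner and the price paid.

Bids ranked: 83,200,000 (F) > 81,600,000 (B) > 74,600,000 (D) > 68,300,000 (H) > 62,200,000 (E) > 52,400,000 (I) > …
Highest eligible bid: F at $83,200,000.
max(second-highest $81,600,000, reserve $82,300,000) = $82,300,000.

F pays $82,300,000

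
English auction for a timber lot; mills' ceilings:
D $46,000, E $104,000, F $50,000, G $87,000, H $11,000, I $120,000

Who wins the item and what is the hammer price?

Limits ranked: 120,000 (I) > 104,000 (E) > 87,000 (G) > 50,000 (F) > 46,000 (D) > 11,000 (H)
Once the price passes $104,000, only I is left; the hammer falls at E's limit of $104,000.

I wins at $104,000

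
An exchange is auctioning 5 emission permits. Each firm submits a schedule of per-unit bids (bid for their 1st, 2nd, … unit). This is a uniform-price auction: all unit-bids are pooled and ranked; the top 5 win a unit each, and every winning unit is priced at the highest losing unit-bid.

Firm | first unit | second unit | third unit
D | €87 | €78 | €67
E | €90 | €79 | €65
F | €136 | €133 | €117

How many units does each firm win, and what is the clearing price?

D 1, E 1, F 3; clearing price €79

Pooled unit-bids ranked (top 5): 136 (F-1), 133 (F-2), 117 (F-3), 90 (E-1), 87 (D-1)
The (k+1)-th unit-bid is €79.
Allocation: D 1, E 1, F 3.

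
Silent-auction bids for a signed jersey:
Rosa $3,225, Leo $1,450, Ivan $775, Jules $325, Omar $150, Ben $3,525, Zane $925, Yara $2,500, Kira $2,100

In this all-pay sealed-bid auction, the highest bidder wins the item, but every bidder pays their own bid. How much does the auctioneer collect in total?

Sorting bids: 3,525 (Ben) > 3,225 (Rosa) > 2,500 (Yara) > 2,100 (Kira) > 1,450 (Leo) > 925 (Zane) > …
Ben wins with the top bid; all bids are sunk regardless.
Every bidder forfeits their bid regardless of winning.
Revenue = 3,225 + 1,450 + 775 + 325 + 150 + 3,525 + 925 + 2,500 + 2,100 = $14,975.

Total revenue: $14,975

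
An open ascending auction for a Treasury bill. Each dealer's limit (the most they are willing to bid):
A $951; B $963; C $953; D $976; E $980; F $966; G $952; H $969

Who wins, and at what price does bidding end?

E wins at $976

Rule: the price rises until one bidder remains; the winner pays the price at which the last rival dropped out.
Limits ranked: 980 (E) > 976 (D) > 969 (H) > 966 (F) > 963 (B) > 953 (C) > …
Bidding ends when D exits at $976; E takes it.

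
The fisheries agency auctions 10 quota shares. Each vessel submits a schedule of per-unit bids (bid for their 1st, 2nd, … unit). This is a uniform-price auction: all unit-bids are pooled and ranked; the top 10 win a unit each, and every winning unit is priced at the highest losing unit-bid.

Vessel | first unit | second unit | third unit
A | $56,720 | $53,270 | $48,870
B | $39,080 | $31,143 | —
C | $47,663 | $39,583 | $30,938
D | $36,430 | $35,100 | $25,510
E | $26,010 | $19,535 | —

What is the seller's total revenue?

Total revenue: $260,100

Pooled unit-bids ranked (top 10): 56,720 (A-1), 53,270 (A-2), 48,870 (A-3), 47,663 (C-1), 39,583 (C-2), 39,080 (B-1), 36,430 (D-1), 35,100 (D-2), 31,143 (B-2), 30,938 (C-3)
The (k+1)-th unit-bid is $26,010.
Allocation: A 3, B 2, C 3, D 2. Every unit priced at $26,010.
Revenue = 10 × 26,010 = $260,100.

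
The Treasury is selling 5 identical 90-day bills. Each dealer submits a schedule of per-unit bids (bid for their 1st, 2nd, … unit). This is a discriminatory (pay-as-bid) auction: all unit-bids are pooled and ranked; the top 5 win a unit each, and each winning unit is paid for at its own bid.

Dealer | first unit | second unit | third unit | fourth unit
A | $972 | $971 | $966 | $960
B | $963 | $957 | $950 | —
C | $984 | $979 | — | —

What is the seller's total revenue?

Total revenue: $4,872

Merging the schedules and taking the best 5: 984 (C-1), 979 (C-2), 972 (A-1), 971 (A-2), 966 (A-3)
Next rejected bid: $963 (not a price — pay-as-bid).
Each winning unit pays its own bid.
Revenue = 984 + 979 + 972 + 971 + 966 = $4,872.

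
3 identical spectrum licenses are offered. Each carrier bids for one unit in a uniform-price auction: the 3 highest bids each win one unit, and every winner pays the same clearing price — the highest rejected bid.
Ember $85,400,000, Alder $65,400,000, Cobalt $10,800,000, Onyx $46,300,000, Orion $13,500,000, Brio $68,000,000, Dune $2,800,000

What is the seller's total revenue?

Bids ranked high→low: 85,400,000 (Ember), 68,000,000 (Brio), 65,400,000 (Alder), 46,300,000 (Onyx), 13,500,000 (Orion), …
Winners (3 units): Ember, Brio, Alder.
Highest unsuccessful bid: $46,300,000 → clearing price.
Total revenue = 3 × $46,300,000 = $138,900,000.

Total revenue: $138,900,000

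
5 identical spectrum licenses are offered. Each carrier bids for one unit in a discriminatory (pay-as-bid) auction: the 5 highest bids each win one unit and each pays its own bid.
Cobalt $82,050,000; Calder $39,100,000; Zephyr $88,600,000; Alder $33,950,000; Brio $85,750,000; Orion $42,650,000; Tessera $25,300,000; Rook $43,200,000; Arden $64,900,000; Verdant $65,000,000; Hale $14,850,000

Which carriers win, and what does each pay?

Zephyr $88,600,000, Brio $85,750,000, Cobalt $82,050,000, Verdant $65,000,000, Arden $64,900,000

Ordering the bids: 88,600,000 (Zephyr), 85,750,000 (Brio), 82,050,000 (Cobalt), 65,000,000 (Verdant), 64,900,000 (Arden), 43,200,000 (Rook), 42,650,000 (Orion), …
Winners (5 units): Zephyr, Brio, Cobalt, Verdant, Arden.
Each winner pays its own bid: Zephyr $88,600,000, Brio $85,750,000, Cobalt $82,050,000, Verdant $65,000,000, Arden $64,900,000.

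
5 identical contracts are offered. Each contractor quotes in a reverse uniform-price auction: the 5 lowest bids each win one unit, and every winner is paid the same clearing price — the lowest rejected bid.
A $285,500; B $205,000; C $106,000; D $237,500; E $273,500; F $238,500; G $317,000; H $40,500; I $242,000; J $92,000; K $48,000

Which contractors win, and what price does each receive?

Sorting: 40,500 (H), 48,000 (K), 92,000 (J), 106,000 (C), 205,000 (B), 237,500 (D), 238,500 (F), …
Winners (5 units): H, K, J, C, B.
Lowest unsuccessful bid: $237,500 → clearing price.

H, K, J, C, B; each is paid $237,500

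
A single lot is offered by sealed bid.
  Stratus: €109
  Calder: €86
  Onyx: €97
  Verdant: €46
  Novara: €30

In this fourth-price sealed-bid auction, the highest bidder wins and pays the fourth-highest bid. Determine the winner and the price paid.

Stratus pays €46

Bids in order: 109 (Stratus) > 97 (Onyx) > 86 (Calder) > 46 (Verdant) > 30 (Novara)
Stratus wins; payment is bid #4 in the ranking = €46.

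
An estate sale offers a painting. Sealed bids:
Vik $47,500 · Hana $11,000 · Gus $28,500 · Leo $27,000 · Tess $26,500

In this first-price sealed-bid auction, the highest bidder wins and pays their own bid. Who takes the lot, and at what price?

Sorting bids: 47,500 (Vik) > 28,500 (Gus) > 27,000 (Leo) > 26,500 (Tess) > 11,000 (Hana)
First-price: Vik pays what they bid, $47,500.

Vik pays $47,500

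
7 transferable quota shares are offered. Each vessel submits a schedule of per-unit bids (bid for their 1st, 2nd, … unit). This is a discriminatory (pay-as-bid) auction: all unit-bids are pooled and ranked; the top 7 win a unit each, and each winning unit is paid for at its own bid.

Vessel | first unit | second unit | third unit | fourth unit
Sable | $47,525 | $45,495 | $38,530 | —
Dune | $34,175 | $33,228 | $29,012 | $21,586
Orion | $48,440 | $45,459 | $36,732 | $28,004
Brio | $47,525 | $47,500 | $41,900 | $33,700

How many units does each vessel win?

Brio 3, Orion 2, Sable 2

Pooled unit-bids ranked (top 7): 48,440 (Orion-1), 47,525 (Sable-1), 47,525 (Brio-1), 47,500 (Brio-2), 45,495 (Sable-2), 45,459 (Orion-2), 41,900 (Brio-3)
Next rejected bid: $38,530 (not a price — pay-as-bid).
Allocation: Brio 3, Orion 2, Sable 2.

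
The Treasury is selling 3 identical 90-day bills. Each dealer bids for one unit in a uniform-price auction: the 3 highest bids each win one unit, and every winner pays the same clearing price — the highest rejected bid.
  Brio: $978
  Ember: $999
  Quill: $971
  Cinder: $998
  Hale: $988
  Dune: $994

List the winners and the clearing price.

Bids ranked high→low: 999 (Ember), 998 (Cinder), 994 (Dune), 988 (Hale), 978 (Brio), …
Top 3: Ember, Cinder, Dune.
First losing bid is Hale's $988, which sets the uniform price.

Ember, Cinder, Dune; each pays $988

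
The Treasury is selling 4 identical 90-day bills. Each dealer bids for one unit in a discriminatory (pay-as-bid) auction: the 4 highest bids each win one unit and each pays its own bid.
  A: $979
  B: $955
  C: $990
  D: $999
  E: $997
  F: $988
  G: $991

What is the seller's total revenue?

Ordering the bids: 999 (D), 997 (E), 991 (G), 990 (C), 988 (F), 979 (A), …
Top 4: D, E, G, C.
Total revenue = 999 + 997 + 991 + 990 = $3,977.

Total revenue: $3,977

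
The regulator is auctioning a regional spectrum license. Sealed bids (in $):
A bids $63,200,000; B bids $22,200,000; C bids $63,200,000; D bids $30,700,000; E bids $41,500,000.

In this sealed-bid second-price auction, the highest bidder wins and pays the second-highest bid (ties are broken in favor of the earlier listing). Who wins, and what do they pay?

Rule: the highest bidder wins and pays the second-highest bid.
Sorting bids: 63,200,000 (A) > 63,200,000 (C) > 41,500,000 (E) > 30,700,000 (D) > 22,200,000 (B)
Tie at $63,200,000 → A wins by tie-break.
A wins with the highest bid; price is set by the runner-up at $63,200,000.

A pays $63,200,000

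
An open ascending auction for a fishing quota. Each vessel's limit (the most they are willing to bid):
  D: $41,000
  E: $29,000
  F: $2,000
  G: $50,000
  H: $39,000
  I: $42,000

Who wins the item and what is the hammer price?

Ascending (English) auction: the price rises until one bidder remains; the winner pays the price at which the last rival dropped out.
Limits ranked: 50,000 (G) > 42,000 (I) > 41,000 (D) > 39,000 (H) > 29,000 (E) > 2,000 (F)
I is the last rival to drop out, at $42,000; G remains and wins at that price.

G wins at $42,000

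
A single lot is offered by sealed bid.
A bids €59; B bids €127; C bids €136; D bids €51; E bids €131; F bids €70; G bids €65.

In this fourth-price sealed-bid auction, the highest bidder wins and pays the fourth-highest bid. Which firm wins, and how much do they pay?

C pays €70

Rule: the highest bidder wins and pays the fourth-highest bid.
Bids ranked: 136 (C) > 131 (E) > 127 (B) > 70 (F) > 65 (G) > 59 (A) > …
C is highest; pays the fourth-highest bid, €70.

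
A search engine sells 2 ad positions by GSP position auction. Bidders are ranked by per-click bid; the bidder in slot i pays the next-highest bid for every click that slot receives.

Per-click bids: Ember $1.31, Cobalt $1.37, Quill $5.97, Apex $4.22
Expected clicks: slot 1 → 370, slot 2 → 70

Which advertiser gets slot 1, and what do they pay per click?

Ranked by bid: $5.97 (Quill) > $4.22 (Apex) > $1.37 (Cobalt) > …
Slot 1 goes to the first-ranked bidder, Quill, who pays the next bid down: $4.22/click.

Quill; $4.22 per click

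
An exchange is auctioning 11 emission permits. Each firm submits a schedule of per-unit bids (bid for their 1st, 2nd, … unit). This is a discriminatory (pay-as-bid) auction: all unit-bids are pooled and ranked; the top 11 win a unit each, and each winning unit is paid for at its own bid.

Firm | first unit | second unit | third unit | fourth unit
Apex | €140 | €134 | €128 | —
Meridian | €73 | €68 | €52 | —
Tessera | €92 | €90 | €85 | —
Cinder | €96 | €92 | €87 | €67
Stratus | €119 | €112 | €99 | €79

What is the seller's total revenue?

All unit-bids, highest first — top 11: 140 (Apex-1), 134 (Apex-2), 128 (Apex-3), 119 (Stratus-1), 112 (Stratus-2), 99 (Stratus-3), 96 (Cinder-1), 92 (Tessera-1), 92 (Cinder-2), 90 (Tessera-2), 87 (Cinder-3)
Next rejected bid: €85 (not a price — pay-as-bid).
Each winning unit pays its own bid.
Revenue = 140 + 134 + 128 + 119 + 112 + 99 + 96 + 92 + 92 + 90 + 87 = €1,189.

Total revenue: €1,189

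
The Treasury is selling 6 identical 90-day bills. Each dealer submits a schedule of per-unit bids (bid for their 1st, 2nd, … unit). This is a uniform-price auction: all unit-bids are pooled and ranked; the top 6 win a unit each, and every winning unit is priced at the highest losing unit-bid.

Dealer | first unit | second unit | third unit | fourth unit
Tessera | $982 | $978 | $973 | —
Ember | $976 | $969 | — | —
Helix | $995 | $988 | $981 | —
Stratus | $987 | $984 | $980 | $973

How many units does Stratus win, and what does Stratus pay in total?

All unit-bids, highest first — top 6: 995 (Helix-1), 988 (Helix-2), 987 (Stratus-1), 984 (Stratus-2), 982 (Tessera-1), 981 (Helix-3)
First bid not allocated: $980.
Stratus wins 2 unit(s) at $980 each.

Stratus: 2 units, pays $1,960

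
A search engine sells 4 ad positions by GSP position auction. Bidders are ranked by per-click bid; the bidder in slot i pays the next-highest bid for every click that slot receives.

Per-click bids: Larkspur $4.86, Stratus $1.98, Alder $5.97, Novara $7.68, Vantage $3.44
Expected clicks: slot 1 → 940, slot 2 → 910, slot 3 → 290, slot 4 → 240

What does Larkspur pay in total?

Larkspur pays $997.60

Ranked by bid: $7.68 (Novara) > $5.97 (Alder) > $4.86 (Larkspur) > $3.44 (Vantage) > $1.98 (Stratus)
Larkspur holds slot 3 → pays next bid $3.44 × 290 clicks = $997.60.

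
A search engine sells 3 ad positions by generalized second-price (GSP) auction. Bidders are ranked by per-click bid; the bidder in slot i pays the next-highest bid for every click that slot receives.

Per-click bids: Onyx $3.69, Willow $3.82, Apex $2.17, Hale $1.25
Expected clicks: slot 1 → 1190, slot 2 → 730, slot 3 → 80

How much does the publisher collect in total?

Sorting advertisers: $3.82 (Willow) > $3.69 (Onyx) > $2.17 (Apex) > $1.25 (Hale)
Slot 1: Willow pays $3.69 × 1190 = $4391.10
Slot 2: Onyx pays $2.17 × 730 = $1584.10
Slot 3: Apex pays $1.25 × 80 = $100.00
Total = $6075.20

Total revenue: $6075.20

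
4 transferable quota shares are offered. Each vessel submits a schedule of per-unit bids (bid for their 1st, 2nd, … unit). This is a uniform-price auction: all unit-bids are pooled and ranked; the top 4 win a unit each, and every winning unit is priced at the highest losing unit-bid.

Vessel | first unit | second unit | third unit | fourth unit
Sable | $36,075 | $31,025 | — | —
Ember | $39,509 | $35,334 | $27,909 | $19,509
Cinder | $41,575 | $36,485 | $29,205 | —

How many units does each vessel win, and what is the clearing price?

Merging the schedules and taking the best 4: 41,575 (Cinder-1), 39,509 (Ember-1), 36,485 (Cinder-2), 36,075 (Sable-1)
The (k+1)-th unit-bid is $35,334.
Allocation: Cinder 2, Ember 1, Sable 1.

Cinder 2, Ember 1, Sable 1; clearing price $35,334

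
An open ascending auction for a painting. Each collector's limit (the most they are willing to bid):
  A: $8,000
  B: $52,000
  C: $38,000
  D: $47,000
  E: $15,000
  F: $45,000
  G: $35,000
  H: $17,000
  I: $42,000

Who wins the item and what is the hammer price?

B wins at $47,000

Ascending (English) auction: the price rises until one bidder remains; the winner pays the price at which the last rival dropped out.
Limits in order: 52,000 (B) > 47,000 (D) > 45,000 (F) > 42,000 (I) > 38,000 (C) > 35,000 (G) > …
D is the last rival to drop out, at $47,000; B remains and wins at that price.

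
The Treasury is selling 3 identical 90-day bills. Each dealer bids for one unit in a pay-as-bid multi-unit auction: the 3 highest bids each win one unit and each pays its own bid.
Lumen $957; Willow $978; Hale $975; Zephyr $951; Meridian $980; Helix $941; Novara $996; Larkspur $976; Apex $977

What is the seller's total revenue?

Ordering the bids: 996 (Novara), 980 (Meridian), 978 (Willow), 977 (Apex), 976 (Larkspur), …
Top 3: Novara, Meridian, Willow.
Total revenue = 996 + 980 + 978 = $2,954.

Total revenue: $2,954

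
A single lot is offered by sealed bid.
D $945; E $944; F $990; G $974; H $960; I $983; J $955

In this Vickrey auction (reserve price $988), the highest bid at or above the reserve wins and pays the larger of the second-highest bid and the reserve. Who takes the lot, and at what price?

Sorting bids: 990 (F) > 983 (I) > 974 (G) > 960 (H) > 955 (J) > 945 (D) > …
Highest eligible bid: F at $990.
Second-highest bid $983 is below the reserve $988, so the reserve binds → payment $988.

F pays $988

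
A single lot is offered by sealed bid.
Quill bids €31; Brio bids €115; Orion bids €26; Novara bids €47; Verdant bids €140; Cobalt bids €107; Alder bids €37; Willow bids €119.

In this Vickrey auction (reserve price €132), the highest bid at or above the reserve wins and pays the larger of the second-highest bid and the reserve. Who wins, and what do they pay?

Verdant pays €132

Bids in order: 140 (Verdant) > 119 (Willow) > 115 (Brio) > 107 (Cobalt) > 47 (Novara) > 37 (Alder) > …
Verdant has the top bid at or above the reserve (€140).
Second-highest bid €119 is below the reserve €132, so the reserve binds → payment €132.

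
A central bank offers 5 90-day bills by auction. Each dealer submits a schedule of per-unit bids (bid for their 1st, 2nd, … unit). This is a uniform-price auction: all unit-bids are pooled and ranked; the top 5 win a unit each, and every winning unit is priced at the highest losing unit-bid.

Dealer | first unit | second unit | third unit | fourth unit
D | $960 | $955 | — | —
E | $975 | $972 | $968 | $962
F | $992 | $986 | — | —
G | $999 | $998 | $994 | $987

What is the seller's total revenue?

Total revenue: $4,930

All unit-bids, highest first — top 5: 999 (G-1), 998 (G-2), 994 (G-3), 992 (F-1), 987 (G-4)
First bid not allocated: $986.
Allocation: F 1, G 4. Every unit priced at $986.
Revenue = 5 × 986 = $4,930.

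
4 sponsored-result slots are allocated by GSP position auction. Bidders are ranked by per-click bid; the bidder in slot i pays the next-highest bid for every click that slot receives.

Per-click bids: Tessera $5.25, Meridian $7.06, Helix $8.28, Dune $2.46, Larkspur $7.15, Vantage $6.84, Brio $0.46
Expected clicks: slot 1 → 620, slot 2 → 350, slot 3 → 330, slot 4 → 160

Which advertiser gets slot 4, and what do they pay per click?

Per-click bids in order: $8.28 (Helix) > $7.15 (Larkspur) > $7.06 (Meridian) > $6.84 (Vantage) > $5.25 (Tessera) > …
Slot 4 goes to the fourth-ranked bidder, Vantage, who pays the next bid down: $5.25/click.

Vantage; $5.25 per click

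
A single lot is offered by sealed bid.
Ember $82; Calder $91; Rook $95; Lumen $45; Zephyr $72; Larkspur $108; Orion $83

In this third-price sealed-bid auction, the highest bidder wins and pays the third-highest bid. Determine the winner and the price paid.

Sorting bids: 108 (Larkspur) > 95 (Rook) > 91 (Calder) > 83 (Orion) > 82 (Ember) > 72 (Zephyr) > …
Larkspur is highest; pays the third-highest bid, $91.

Larkspur pays $91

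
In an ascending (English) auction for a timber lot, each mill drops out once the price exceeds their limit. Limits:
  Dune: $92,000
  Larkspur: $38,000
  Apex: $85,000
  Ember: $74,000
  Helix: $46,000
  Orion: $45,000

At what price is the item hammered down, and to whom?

Sorting limits: 92,000 (Dune) > 85,000 (Apex) > 74,000 (Ember) > 46,000 (Helix) > 45,000 (Orion) > 38,000 (Larkspur)
Apex is the last rival to drop out, at $85,000; Dune remains and wins at that price.

Dune wins at $85,000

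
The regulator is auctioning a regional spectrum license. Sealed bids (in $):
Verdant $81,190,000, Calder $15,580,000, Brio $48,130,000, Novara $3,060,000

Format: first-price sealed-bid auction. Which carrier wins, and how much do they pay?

Bids ranked: 81,190,000 (Verdant) > 48,130,000 (Brio) > 15,580,000 (Calder) > 3,060,000 (Novara)
Verdant is highest → pays own bid, $81,190,000.

Verdant pays $81,190,000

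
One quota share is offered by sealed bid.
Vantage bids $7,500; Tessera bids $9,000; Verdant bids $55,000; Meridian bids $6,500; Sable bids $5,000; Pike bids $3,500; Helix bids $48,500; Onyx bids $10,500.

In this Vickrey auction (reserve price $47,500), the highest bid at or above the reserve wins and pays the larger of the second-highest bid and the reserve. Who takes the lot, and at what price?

Rule: the highest bid at or above the reserve wins and pays the larger of the second-highest bid and the reserve.
Bids in order: 55,000 (Verdant) > 48,500 (Helix) > 10,500 (Onyx) > 9,000 (Tessera) > 7,500 (Vantage) > 6,500 (Meridian) > …
Highest eligible bid: Verdant at $55,000.
Second-highest bid $48,500 exceeds the reserve $47,500 → payment $48,500.

Verdant pays $48,500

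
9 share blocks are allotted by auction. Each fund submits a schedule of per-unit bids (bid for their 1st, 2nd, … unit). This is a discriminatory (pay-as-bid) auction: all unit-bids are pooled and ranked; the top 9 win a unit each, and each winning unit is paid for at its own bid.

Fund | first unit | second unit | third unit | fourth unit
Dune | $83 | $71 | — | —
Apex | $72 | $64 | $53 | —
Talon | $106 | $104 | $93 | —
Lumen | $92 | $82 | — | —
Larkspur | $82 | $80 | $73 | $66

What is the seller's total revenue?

Total revenue: $795

Merging the schedules and taking the best 9: 106 (Talon-1), 104 (Talon-2), 93 (Talon-3), 92 (Lumen-1), 83 (Dune-1), 82 (Lumen-2), 82 (Larkspur-1), 80 (Larkspur-2), 73 (Larkspur-3)
Next rejected bid: $72 (not a price — pay-as-bid).
Each winning unit pays its own bid.
Revenue = 106 + 104 + 93 + 92 + 83 + 82 + 82 + 80 + 73 = $795.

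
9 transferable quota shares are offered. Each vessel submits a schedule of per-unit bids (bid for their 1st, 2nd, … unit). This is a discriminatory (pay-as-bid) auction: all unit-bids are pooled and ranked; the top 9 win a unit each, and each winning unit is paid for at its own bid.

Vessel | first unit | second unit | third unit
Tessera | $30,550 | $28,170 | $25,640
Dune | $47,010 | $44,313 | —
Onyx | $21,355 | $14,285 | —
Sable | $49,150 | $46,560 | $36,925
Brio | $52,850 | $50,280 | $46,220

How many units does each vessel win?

Brio 3, Dune 2, Sable 3, Tessera 1

All unit-bids, highest first — top 9: 52,850 (Brio-1), 50,280 (Brio-2), 49,150 (Sable-1), 47,010 (Dune-1), 46,560 (Sable-2), 46,220 (Brio-3), 44,313 (Dune-2), 36,925 (Sable-3), 30,550 (Tessera-1)
Next rejected bid: $28,170 (not a price — pay-as-bid).
Allocation: Brio 3, Dune 2, Sable 3, Tessera 1.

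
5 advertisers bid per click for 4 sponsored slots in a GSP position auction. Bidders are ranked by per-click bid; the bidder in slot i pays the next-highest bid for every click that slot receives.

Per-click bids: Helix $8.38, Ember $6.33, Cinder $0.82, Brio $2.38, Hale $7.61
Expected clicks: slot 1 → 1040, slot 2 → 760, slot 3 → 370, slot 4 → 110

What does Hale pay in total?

Hale pays $4810.80

Ranked by bid: $8.38 (Helix) > $7.61 (Hale) > $6.33 (Ember) > $2.38 (Brio) > $0.82 (Cinder)
Hale holds slot 2 → pays next bid $6.33 × 760 clicks = $4810.80.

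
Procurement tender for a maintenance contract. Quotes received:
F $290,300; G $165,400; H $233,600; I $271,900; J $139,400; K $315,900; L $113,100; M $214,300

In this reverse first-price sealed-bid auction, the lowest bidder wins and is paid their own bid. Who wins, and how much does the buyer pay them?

L is paid $113,100

Bids in order: 113,100 (L) < 139,400 (J) < 165,400 (G) < 214,300 (M) < 233,600 (H) < 271,900 (I) < …
First-price: L is paid what they bid, $113,100.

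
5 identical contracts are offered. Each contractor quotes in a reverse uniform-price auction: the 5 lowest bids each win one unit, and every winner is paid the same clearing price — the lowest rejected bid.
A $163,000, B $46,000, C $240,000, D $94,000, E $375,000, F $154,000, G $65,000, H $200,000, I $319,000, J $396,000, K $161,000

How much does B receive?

Bids ranked low→high: 46,000 (B), 65,000 (G), 94,000 (D), 154,000 (F), 161,000 (K), 163,000 (A), 200,000 (H), …
Lowest 5: B, G, D, F, K.
Lowest unsuccessful bid: $163,000 → clearing price.
B wins → is paid $163,000.

B is paid $163,000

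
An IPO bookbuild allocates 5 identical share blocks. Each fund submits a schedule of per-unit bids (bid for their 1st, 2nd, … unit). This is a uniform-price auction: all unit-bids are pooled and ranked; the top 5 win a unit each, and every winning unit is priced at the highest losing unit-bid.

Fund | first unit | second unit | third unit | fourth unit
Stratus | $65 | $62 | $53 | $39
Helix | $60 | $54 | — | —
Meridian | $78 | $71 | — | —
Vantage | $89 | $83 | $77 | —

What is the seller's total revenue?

Total revenue: $325

Pooled unit-bids ranked (top 5): 89 (Vantage-1), 83 (Vantage-2), 78 (Meridian-1), 77 (Vantage-3), 71 (Meridian-2)
First bid not allocated: $65.
Allocation: Meridian 2, Vantage 3. Every unit priced at $65.
Revenue = 5 × 65 = $325.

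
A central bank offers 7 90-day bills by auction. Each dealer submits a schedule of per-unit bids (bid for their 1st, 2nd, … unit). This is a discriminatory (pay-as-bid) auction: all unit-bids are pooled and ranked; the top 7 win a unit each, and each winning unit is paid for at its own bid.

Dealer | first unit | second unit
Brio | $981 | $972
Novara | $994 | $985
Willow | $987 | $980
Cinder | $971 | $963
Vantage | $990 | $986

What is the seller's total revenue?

Total revenue: $6,903

All unit-bids, highest first — top 7: 994 (Novara-1), 990 (Vantage-1), 987 (Willow-1), 986 (Vantage-2), 985 (Novara-2), 981 (Brio-1), 980 (Willow-2)
Next rejected bid: $972 (not a price — pay-as-bid).
Each winning unit pays its own bid.
Revenue = 994 + 990 + 987 + 986 + 985 + 981 + 980 = $6,903.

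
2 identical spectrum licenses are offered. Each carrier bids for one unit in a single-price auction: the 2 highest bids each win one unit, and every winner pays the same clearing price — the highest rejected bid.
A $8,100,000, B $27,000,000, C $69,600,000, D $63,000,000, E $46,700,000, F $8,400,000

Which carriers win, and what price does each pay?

C, D; each pays $46,700,000

Sorting: 69,600,000 (C), 63,000,000 (D), 46,700,000 (E), 27,000,000 (B), …
The 2 highest are C, D.
First losing bid is E's $46,700,000, which sets the uniform price.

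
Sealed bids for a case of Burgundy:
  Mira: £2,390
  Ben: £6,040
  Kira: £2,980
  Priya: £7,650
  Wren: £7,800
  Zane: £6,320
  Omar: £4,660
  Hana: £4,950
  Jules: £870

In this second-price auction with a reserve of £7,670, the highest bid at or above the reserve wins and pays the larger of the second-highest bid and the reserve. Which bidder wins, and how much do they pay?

Bids ranked: 7,800 (Wren) > 7,650 (Priya) > 6,320 (Zane) > 6,040 (Ben) > 4,950 (Hana) > 4,660 (Omar) > …
Wren has the top bid at or above the reserve (£7,800).
max(second-highest £7,650, reserve £7,670) = £7,670.

Wren pays £7,670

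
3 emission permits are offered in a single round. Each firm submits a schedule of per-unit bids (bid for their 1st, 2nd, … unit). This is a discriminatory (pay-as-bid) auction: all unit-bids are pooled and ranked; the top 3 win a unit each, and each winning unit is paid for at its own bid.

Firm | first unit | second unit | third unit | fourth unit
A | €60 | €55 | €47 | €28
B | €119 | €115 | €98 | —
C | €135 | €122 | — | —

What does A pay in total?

Pooled unit-bids ranked (top 3): 135 (C-1), 122 (C-2), 119 (B-1)
Next rejected bid: €115 (not a price — pay-as-bid).
A wins no units.

A pays €0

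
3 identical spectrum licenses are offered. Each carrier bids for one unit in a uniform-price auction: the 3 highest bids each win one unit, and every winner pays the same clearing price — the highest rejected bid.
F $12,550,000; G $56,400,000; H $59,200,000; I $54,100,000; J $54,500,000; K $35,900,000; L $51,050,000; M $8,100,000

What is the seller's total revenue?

Ordering the bids: 59,200,000 (H), 56,400,000 (G), 54,500,000 (J), 54,100,000 (I), 51,050,000 (L), …
Winners (3 units): H, G, J.
Clearing price = highest rejected bid = $54,100,000.
Total revenue = 3 × $54,100,000 = $162,300,000.

Total revenue: $162,300,000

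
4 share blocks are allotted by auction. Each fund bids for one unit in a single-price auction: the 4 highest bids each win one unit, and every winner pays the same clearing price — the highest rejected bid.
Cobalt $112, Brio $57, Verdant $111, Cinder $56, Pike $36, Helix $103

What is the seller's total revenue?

Bids ranked high→low: 112 (Cobalt), 111 (Verdant), 103 (Helix), 57 (Brio), 56 (Cinder), 36 (Pike)
The 4 highest are Cobalt, Verdant, Helix, Brio.
First losing bid is Cinder's $56, which sets the uniform price.
Total revenue = 4 × $56 = $224.

Total revenue: $224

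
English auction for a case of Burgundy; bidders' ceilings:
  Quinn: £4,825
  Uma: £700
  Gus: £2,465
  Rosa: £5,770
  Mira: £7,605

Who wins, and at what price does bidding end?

Mira wins at £5,770

Limits in order: 7,605 (Mira) > 5,770 (Rosa) > 4,825 (Quinn) > 2,465 (Gus) > 700 (Uma)
Rosa is the last rival to drop out, at £5,770; Mira remains and wins at that price.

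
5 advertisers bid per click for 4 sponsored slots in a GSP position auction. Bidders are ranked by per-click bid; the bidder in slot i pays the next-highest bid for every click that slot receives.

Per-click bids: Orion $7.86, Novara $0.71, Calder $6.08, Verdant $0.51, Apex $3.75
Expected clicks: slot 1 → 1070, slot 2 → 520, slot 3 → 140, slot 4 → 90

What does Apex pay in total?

Per-click bids in order: $7.86 (Orion) > $6.08 (Calder) > $3.75 (Apex) > $0.71 (Novara) > $0.51 (Verdant)
Apex holds slot 3 → pays next bid $0.71 × 140 clicks = $99.40.

Apex pays $99.40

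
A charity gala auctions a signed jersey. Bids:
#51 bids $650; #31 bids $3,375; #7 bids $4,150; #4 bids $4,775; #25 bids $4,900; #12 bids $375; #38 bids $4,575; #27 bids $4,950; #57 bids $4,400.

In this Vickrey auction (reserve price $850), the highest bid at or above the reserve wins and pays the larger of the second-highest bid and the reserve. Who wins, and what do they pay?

#27 pays $4,900

Sorting bids: 4,950 (#27) > 4,900 (#25) > 4,775 (#4) > 4,575 (#38) > 4,400 (#57) > 4,150 (#7) > …
Highest eligible bid: #27 at $4,950.
max(second-highest $4,900, reserve $850) = $4,900; the reserve does not bind.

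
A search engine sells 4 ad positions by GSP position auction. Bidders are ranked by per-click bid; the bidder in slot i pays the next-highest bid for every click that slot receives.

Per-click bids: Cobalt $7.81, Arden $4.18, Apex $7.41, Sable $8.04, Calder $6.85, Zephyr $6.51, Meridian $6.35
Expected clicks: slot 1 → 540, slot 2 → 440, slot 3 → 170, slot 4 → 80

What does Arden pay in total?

Arden pays $0.00

Sorting advertisers: $8.04 (Sable) > $7.81 (Cobalt) > $7.41 (Apex) > $6.85 (Calder) > $6.51 (Zephyr) > …
Arden ranks below slot 4 → no slot, pays nothing.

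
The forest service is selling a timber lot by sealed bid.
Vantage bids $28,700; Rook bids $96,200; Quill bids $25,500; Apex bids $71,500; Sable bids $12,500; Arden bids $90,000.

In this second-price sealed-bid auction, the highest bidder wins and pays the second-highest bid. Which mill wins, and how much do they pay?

Rook pays $90,000

Bids in order: 96,200 (Rook) > 90,000 (Arden) > 71,500 (Apex) > 28,700 (Vantage) > 25,500 (Quill) > 12,500 (Sable)
Rook wins with the highest bid; price is set by the runner-up at $90,000.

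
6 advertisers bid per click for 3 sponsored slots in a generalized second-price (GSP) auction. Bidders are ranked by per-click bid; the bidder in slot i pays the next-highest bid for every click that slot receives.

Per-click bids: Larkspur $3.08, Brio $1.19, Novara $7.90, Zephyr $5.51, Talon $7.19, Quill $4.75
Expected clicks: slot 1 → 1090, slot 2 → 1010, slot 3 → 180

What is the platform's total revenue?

Total revenue: $14257.20

Ranked by bid: $7.90 (Novara) > $7.19 (Talon) > $5.51 (Zephyr) > $4.75 (Quill) > …
Slot 1: Novara pays $7.19 × 1090 = $7837.10
Slot 2: Talon pays $5.51 × 1010 = $5565.10
Slot 3: Zephyr pays $4.75 × 180 = $855.00
Total = $14257.20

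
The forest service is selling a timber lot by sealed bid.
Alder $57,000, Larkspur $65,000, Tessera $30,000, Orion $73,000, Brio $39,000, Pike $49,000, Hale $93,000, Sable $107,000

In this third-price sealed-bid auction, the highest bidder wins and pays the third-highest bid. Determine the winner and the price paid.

Sable pays $73,000

Bids ranked: 107,000 (Sable) > 93,000 (Hale) > 73,000 (Orion) > 65,000 (Larkspur) > 57,000 (Alder) > 49,000 (Pike) > …
Sable wins; payment is bid #3 in the ranking = $73,000.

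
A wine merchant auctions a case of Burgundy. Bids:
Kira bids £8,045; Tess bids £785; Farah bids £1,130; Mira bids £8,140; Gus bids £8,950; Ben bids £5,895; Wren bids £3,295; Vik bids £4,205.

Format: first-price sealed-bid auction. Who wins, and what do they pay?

Bids ranked: 8,950 (Gus) > 8,140 (Mira) > 8,045 (Kira) > 5,895 (Ben) > 4,205 (Vik) > 3,295 (Wren) > …
Gus is highest → pays own bid, £8,950.

Gus pays £8,950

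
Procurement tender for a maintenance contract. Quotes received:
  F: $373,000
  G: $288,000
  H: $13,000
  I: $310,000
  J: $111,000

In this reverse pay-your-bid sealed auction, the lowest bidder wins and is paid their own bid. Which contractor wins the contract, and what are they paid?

Bids ranked: 13,000 (H) < 111,000 (J) < 288,000 (G) < 310,000 (I) < 373,000 (F)
H is lowest → is paid own bid, $13,000.

H is paid $13,000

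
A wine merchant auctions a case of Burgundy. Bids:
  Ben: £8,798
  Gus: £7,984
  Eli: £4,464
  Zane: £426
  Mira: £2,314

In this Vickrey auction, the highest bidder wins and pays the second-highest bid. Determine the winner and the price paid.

Bids ranked: 8,798 (Ben) > 7,984 (Gus) > 4,464 (Eli) > 2,314 (Mira) > 426 (Zane)
Ben is highest; pays the second-highest bid, £7,984.

Ben pays £7,984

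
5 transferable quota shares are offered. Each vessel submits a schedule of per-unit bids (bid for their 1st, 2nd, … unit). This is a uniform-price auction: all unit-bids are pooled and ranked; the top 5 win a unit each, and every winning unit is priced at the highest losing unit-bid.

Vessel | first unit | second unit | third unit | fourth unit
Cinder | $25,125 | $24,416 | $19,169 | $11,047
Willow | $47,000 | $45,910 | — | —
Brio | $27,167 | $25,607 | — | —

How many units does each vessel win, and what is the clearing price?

Pooled unit-bids ranked (top 5): 47,000 (Willow-1), 45,910 (Willow-2), 27,167 (Brio-1), 25,607 (Brio-2), 25,125 (Cinder-1)
First bid not allocated: $24,416.
Allocation: Brio 2, Cinder 1, Willow 2.

Brio 2, Cinder 1, Willow 2; clearing price $24,416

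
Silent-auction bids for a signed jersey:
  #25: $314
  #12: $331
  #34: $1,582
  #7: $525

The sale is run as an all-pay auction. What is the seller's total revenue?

Total revenue: $2,752

Rule: the highest bidder wins the item, but every bidder pays their own bid.
Bids in order: 1,582 (#34) > 525 (#7) > 331 (#12) > 314 (#25)
#34 wins with the top bid; all bids are sunk regardless.
Every bidder forfeits their bid regardless of winning.
Revenue = 314 + 331 + 1,582 + 525 = $2,752.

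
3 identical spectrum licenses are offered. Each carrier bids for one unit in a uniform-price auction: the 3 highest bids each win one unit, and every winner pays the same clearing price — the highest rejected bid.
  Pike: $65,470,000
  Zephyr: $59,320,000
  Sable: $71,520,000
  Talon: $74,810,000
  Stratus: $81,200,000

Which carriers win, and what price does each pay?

Bids ranked high→low: 81,200,000 (Stratus), 74,810,000 (Talon), 71,520,000 (Sable), 65,470,000 (Pike), 59,320,000 (Zephyr)
Winners (3 units): Stratus, Talon, Sable.
Clearing price = highest rejected bid = $65,470,000.

Stratus, Talon, Sable; each pays $65,470,000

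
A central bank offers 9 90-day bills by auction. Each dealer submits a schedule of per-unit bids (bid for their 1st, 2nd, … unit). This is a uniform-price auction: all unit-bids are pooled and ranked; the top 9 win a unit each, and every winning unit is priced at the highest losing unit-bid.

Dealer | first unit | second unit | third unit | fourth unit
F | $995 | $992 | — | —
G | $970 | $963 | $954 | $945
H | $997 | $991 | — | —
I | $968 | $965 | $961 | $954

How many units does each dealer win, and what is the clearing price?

F 2, G 2, H 2, I 3; clearing price $954

Pooled unit-bids ranked (top 9): 997 (H-1), 995 (F-1), 992 (F-2), 991 (H-2), 970 (G-1), 968 (I-1), 965 (I-2), 963 (G-2), 961 (I-3)
The (k+1)-th unit-bid is $954.
Allocation: F 2, G 2, H 2, I 3.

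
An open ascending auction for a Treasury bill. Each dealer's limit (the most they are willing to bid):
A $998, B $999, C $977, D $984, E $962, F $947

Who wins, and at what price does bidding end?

B wins at $998

Limits ranked: 999 (B) > 998 (A) > 984 (D) > 977 (C) > 962 (E) > 947 (F)
Once the price passes $998, only B is left; the hammer falls at A's limit of $998.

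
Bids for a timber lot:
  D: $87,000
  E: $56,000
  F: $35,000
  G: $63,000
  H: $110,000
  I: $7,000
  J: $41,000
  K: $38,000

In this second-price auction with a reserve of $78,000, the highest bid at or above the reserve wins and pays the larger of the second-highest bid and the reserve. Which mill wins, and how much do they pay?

H pays $87,000

Bids in order: 110,000 (H) > 87,000 (D) > 63,000 (G) > 56,000 (E) > 41,000 (J) > 38,000 (K) > …
Highest eligible bid: H at $110,000.
max(second-highest $87,000, reserve $78,000) = $87,000; the reserve does not bind.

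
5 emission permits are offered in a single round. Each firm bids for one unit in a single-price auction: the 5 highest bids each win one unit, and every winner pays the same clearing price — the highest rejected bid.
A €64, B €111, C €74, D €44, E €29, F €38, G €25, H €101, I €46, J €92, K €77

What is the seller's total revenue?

Total revenue: €320

Ordering the bids: 111 (B), 101 (H), 92 (J), 77 (K), 74 (C), 64 (A), 46 (I), …
Top 5: B, H, J, K, C.
Highest unsuccessful bid: €64 → clearing price.
Total revenue = 5 × €64 = €320.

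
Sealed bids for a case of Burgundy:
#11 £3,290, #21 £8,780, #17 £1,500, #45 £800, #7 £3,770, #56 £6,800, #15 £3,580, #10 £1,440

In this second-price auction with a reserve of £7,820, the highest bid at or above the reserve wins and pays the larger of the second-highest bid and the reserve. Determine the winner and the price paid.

Bids ranked: 8,780 (#21) > 6,800 (#56) > 3,770 (#7) > 3,580 (#15) > 3,290 (#11) > 1,500 (#17) > …
#21 has the top bid at or above the reserve (£8,780).
Second-highest bid £6,800 is below the reserve £7,820, so the reserve binds → payment £7,820.

#21 pays £7,820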